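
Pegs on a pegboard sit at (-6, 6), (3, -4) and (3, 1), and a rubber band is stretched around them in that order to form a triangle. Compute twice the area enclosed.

Using the shoelace formula, 2A = |((-6)·(-4) − 3·6) + (3·1 − 3·(-4)) + (3·6 − (-6)·1)| = 45, so the area is 45/2.

45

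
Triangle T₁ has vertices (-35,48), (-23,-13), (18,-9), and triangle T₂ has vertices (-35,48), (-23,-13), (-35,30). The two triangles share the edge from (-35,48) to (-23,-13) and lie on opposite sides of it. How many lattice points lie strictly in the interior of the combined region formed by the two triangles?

The union is the simple quadrilateral with vertices (-35,48), (18,-9), (-23,-13), (-35,30) in order.
Using the shoelace formula, 2A = |[(-35)·(-9) − 18·48] + [18·(-13) − (-23)·(-9)] + [(-23)·30 − (-35)·(-13)] + [(-35)·48 − (-35)·30]| = 2765, so the area is 1382.5.
Summing gcd(|Δx|,|Δy|) over the edges gives the boundary count: gcd(53,57) + gcd(41,4) + gcd(12,43) + gcd(0,18) = 1+1+1+18 = 21.
By Pick's theorem I = A − B/2 + 1 = 1382.5 − 21/2 + 1 = 1373.

1373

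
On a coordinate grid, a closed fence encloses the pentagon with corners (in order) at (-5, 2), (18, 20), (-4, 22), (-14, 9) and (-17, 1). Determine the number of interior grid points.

By the shoelace formula, twice the signed area is |[(-5)·20 − 18·2] + [18·22 − (-4)·20] + [(-4)·9 − (-14)·22] + [(-14)·1 − (-17)·9] + [(-17)·2 − (-5)·1]| = 722, so the area is 361.
The number of boundary lattice points is Σ gcd(|Δx|,|Δy|) = gcd(23,18) + gcd(22,2) + gcd(10,13) + gcd(3,8) + gcd(12,1) = 1+2+1+1+1 = 6.
By Pick's theorem A = I + B/2 − 1, so I = 361 − 6/2 + 1 = 359.

359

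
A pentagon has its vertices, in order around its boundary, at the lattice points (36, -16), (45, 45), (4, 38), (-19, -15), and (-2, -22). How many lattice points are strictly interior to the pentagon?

2870

Using the shoelace formula, 2A = |[36·45 − 45·(-16)] + [45·38 − 4·45] + [4·(-15) − (-19)·38] + [(-19)·(-22) − (-2)·(-15)] + [(-2)·(-16) − 36·(-22)]| = 5744, so the area is 2872.
Summing gcd(|Δx|,|Δy|) over the edges gives the boundary count: gcd(9,61) + gcd(41,7) + gcd(23,53) + gcd(17,7) + gcd(38,6) = 1+1+1+1+2 = 6.
By Pick's theorem A = I + B/2 − 1, so I = 2872 − 6/2 + 1 = 2870.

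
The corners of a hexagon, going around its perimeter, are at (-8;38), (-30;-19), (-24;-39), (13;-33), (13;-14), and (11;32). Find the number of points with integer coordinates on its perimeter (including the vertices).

The number of boundary lattice points is Σ gcd(|Δx|,|Δy|) = gcd(22,57) + gcd(6,20) + gcd(37,6) + gcd(0,19) + gcd(2,46) + gcd(19,6) = 1+2+1+19+2+1 = 26.

26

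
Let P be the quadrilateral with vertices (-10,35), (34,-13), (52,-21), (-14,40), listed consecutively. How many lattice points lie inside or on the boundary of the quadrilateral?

304

The shoelace formula gives twice the area as |[(-10)·(-13) − 34·35] + [34·(-21) − 52·(-13)] + [52·40 − (-14)·(-21)] + [(-14)·35 − (-10)·40]| = 598, so the area is 299.
Along each edge there are gcd(|Δx|,|Δy|)+1 lattice points, so counting each shared vertex once the boundary has gcd(44,48) + gcd(18,8) + gcd(66,61) + gcd(4,5) = 4+2+1+1 = 8.
Pick's theorem gives I = A − B/2 + 1 = 299 − 8/2 + 1 = 296, so the closed region contains I + B = 296 + 8 = 304 lattice points.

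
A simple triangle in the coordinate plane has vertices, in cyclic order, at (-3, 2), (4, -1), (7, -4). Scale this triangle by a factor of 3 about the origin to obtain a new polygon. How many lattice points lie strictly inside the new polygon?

46

Using the shoelace formula, 2A = |[(-3)·(-1) − 4·2] + [4·(-4) − 7·(-1)] + [7·2 − (-3)·(-4)]| = 12, so the area is 6.
The number of boundary lattice points is Σ gcd(|Δx|,|Δy|) = gcd(7,3) + gcd(3,3) + gcd(10,6) = 1+3+2 = 6.
Scaling by 3 multiplies the area by 3² = 9 (so the new area is 54) and multiplies the boundary lattice-point count by 3, giving 18.
By Pick's theorem, the interior count of the dilated polygon is 54 − 18/2 + 1 = 46.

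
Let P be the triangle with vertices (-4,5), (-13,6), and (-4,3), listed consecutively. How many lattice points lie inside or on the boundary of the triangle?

13

Using the shoelace formula, 2A = |((-4)·6 − (-13)·5) + ((-13)·3 − (-4)·6) + ((-4)·5 − (-4)·3)| = 18, so the area is 9.
Along each edge there are gcd(|Δx|,|Δy|)+1 lattice points, so counting each shared vertex once the boundary has gcd(9,1) + gcd(9,3) + gcd(0,2) = 1+3+2 = 6.
Pick's theorem gives I = A − B/2 + 1 = 9 − 6/2 + 1 = 7, so the closed region contains I + B = 7 + 6 = 13 lattice points.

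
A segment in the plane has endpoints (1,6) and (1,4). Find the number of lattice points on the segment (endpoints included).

The number of lattice points on a segment between lattice points is gcd(|Δx|,|Δy|) + 1 = gcd(0,2) + 1 = 2 + 1 = 3.

3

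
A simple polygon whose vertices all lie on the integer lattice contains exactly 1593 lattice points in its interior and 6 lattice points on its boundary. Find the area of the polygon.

1595

By Pick's theorem, A = I + B/2 − 1 = 1593 + 6/2 − 1 = 1595.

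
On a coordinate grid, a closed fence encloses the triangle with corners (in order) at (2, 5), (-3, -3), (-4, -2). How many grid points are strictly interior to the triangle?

6

By the shoelace formula, twice the signed area is |(2·(-3) − (-3)·5) + ((-3)·(-2) − (-4)·(-3)) + ((-4)·5 − 2·(-2))| = 13, so the area is 13/2.
Along each edge there are gcd(|Δx|,|Δy|)+1 lattice points, so counting each shared vertex once the boundary has gcd(5,8) + gcd(1,1) + gcd(6,7) = 1+1+1 = 3.
Pick's theorem gives I = A − B/2 + 1 = 13/2 − 3/2 + 1 = 6.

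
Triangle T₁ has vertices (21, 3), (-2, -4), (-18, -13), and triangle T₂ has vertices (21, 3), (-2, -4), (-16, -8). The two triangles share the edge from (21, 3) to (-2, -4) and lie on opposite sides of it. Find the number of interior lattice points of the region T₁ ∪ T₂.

The union is the simple quadrilateral with vertices (21, 3), (-18, -13), (-2, -4), (-16, -8) in order.
The shoelace formula gives twice the area as |[21·(-13) − (-18)·3] + [(-18)·(-4) − (-2)·(-13)] + [(-2)·(-8) − (-16)·(-4)] + [(-16)·3 − 21·(-8)]| = 101, so the area is 101/2.
The number of boundary lattice points is Σ gcd(|Δx|,|Δy|) = gcd(39,16) + gcd(16,9) + gcd(14,4) + gcd(37,11) = 1+1+2+1 = 5.
By Pick's theorem I = A − B/2 + 1 = 101/2 − 5/2 + 1 = 49.

49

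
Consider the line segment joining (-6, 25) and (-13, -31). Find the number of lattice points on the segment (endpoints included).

8

The number of lattice points on a segment between lattice points is gcd(|Δx|,|Δy|) + 1 = gcd(7,56) + 1 = 7 + 1 = 8.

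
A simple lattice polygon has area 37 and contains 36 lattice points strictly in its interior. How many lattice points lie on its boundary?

4

Pick's theorem gives A = I + B/2 − 1, so B = 2(A − I + 1) = 2(37 − 36 + 1) = 4.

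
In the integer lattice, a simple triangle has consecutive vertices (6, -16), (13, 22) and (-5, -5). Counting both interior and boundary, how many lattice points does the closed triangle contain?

Using the shoelace formula, 2A = |(6·22 − 13·(-16)) + (13·(-5) − (-5)·22) + ((-5)·(-16) − 6·(-5))| = 495, so the area is 495/2.
The number of boundary lattice points is Σ gcd(|Δx|,|Δy|) = gcd(7,38) + gcd(18,27) + gcd(11,11) = 1+9+11 = 21.
Pick's theorem gives I = A − B/2 + 1 = 495/2 − 21/2 + 1 = 238, so the closed region contains I + B = 238 + 21 = 259 lattice points.

259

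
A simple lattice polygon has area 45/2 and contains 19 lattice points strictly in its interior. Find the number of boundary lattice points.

Pick's theorem gives A = I + B/2 − 1, so B = 2(A − I + 1) = 2(45/2 − 19 + 1) = 9.

9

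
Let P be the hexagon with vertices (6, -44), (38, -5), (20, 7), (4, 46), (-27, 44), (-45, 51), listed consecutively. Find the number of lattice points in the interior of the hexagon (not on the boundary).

3293

The shoelace formula gives twice the area as |(6·(-5) − 38·(-44)) + (38·7 − 20·(-5)) + (20·46 − 4·7) + (4·44 − (-27)·46) + ((-27)·51 − (-45)·44) + ((-45)·(-44) − 6·51)| = 6595, so the area is 3297.5.
The number of boundary lattice points is Σ gcd(|Δx|,|Δy|) = gcd(32,39) + gcd(18,12) + gcd(16,39) + gcd(31,2) + gcd(18,7) + gcd(51,95) = 1+6+1+1+1+1 = 11.
By Pick's theorem A = I + B/2 − 1, so I = 3297.5 − 11/2 + 1 = 3293.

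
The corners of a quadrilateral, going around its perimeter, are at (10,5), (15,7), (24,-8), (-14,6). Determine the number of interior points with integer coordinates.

Using the shoelace formula, 2A = |(10·7 − 15·5) + (15·(-8) − 24·7) + (24·6 − (-14)·(-8)) + ((-14)·5 − 10·6)| = 391, so the area is 391/2.
Summing gcd(|Δx|,|Δy|) over the edges gives the boundary count: gcd(5,2) + gcd(9,15) + gcd(38,14) + gcd(24,1) = 1+3+2+1 = 7.
Pick's theorem gives I = A − B/2 + 1 = 391/2 − 7/2 + 1 = 193.

193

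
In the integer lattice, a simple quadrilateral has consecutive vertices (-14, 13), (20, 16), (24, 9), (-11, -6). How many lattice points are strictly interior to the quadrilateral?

By the shoelace formula, twice the signed area is |[(-14)·16 − 20·13] + [20·9 − 24·16] + [24·(-6) − (-11)·9] + [(-11)·13 − (-14)·(-6)]| = 960, so the area is 480.
Along each edge there are gcd(|Δx|,|Δy|)+1 lattice points, so counting each shared vertex once the boundary has gcd(34,3) + gcd(4,7) + gcd(35,15) + gcd(3,19) = 1+1+5+1 = 8.
Pick's theorem gives I = A − B/2 + 1 = 480 − 8/2 + 1 = 477.

477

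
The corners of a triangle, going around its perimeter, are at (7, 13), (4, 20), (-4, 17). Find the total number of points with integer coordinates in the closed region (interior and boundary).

The shoelace formula gives twice the area as |(7·20 − 4·13) + (4·17 − (-4)·20) + ((-4)·13 − 7·17)| = 65, so the area is 32.5.
Along each edge there are gcd(|Δx|,|Δy|)+1 lattice points, so counting each shared vertex once the boundary has gcd(3,7) + gcd(8,3) + gcd(11,4) = 1+1+1 = 3.
Pick's theorem gives I = A − B/2 + 1 = 32.5 − 3/2 + 1 = 32, so the closed region contains I + B = 32 + 3 = 35 lattice points.

35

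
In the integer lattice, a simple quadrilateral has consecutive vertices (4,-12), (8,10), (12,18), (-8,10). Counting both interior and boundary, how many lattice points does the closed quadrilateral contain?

The shoelace formula gives twice the area as |(4·10 − 8·(-12)) + (8·18 − 12·10) + (12·10 − (-8)·18) + ((-8)·(-12) − 4·10)| = 480, so the area is 240.
Summing gcd(|Δx|,|Δy|) over the edges gives the boundary count: gcd(4,22) + gcd(4,8) + gcd(20,8) + gcd(12,22) = 2+4+4+2 = 12.
Pick's theorem gives I = A − B/2 + 1 = 240 − 12/2 + 1 = 235, so the closed region contains I + B = 235 + 12 = 247 lattice points.

247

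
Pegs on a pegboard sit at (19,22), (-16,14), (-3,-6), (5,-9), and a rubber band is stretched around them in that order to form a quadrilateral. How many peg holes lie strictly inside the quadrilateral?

Using the shoelace formula, 2A = |[19·14 − (-16)·22] + [(-16)·(-6) − (-3)·14] + [(-3)·(-9) − 5·(-6)] + [5·22 − 19·(-9)]| = 1094, so the area is 547.
The number of boundary lattice points is Σ gcd(|Δx|,|Δy|) = gcd(35,8) + gcd(13,20) + gcd(8,3) + gcd(14,31) = 1+1+1+1 = 4.
By Pick's theorem A = I + B/2 − 1, so I = 547 − 4/2 + 1 = 546.

546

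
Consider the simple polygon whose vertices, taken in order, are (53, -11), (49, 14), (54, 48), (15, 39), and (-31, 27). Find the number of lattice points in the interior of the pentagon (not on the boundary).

The shoelace formula gives twice the area as |[53·14 − 49·(-11)] + [49·48 − 54·14] + [54·39 − 15·48] + [15·27 − (-31)·39] + [(-31)·(-11) − 53·27]| = 4787, so the area is 4787/2.
Summing gcd(|Δx|,|Δy|) over the edges gives the boundary count: gcd(4,25) + gcd(5,34) + gcd(39,9) + gcd(46,12) + gcd(84,38) = 1+1+3+2+2 = 9.
Pick's theorem gives I = A − B/2 + 1 = 4787/2 − 9/2 + 1 = 2390.

2390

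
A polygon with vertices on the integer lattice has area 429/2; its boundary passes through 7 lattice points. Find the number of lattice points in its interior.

From Pick's theorem, I = A − B/2 + 1 = 429/2 − 7/2 + 1 = 212.

212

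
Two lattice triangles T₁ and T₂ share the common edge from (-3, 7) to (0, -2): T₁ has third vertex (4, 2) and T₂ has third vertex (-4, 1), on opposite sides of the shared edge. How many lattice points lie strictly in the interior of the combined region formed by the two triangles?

The union is the simple quadrilateral with vertices (-3, 7), (4, 2), (0, -2), (-4, 1) in order.
Using the shoelace formula, 2A = |[(-3)·2 − 4·7] + [4·(-2) − 0·2] + [0·1 − (-4)·(-2)] + [(-4)·7 − (-3)·1]| = 75, so the area is 75/2.
Summing gcd(|Δx|,|Δy|) over the edges gives the boundary count: gcd(7,5) + gcd(4,4) + gcd(4,3) + gcd(1,6) = 1+4+1+1 = 7.
By Pick's theorem I = A − B/2 + 1 = 75/2 − 7/2 + 1 = 35.

35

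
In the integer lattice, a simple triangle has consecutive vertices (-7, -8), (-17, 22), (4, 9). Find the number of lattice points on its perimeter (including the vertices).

Summing gcd(|Δx|,|Δy|) over the edges gives the boundary count: gcd(10,30) + gcd(21,13) + gcd(11,17) = 10+1+1 = 12.

12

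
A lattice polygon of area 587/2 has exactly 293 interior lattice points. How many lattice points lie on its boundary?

Pick's theorem gives A = I + B/2 − 1, so B = 2(A − I + 1) = 2(587/2 − 293 + 1) = 3.

3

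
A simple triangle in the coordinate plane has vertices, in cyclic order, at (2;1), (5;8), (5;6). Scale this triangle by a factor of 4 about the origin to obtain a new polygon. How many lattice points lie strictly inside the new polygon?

41

Using the shoelace formula, 2A = |(2·8 − 5·1) + (5·6 − 5·8) + (5·1 − 2·6)| = 6, so the area is 3.
Along each edge there are gcd(|Δx|,|Δy|)+1 lattice points, so counting each shared vertex once the boundary has gcd(3,7) + gcd(0,2) + gcd(3,5) = 1+2+1 = 4.
Scaling by 4 multiplies the area by 4² = 16 (so the new area is 48) and multiplies the boundary lattice-point count by 4, giving 16.
By Pick's theorem, the interior count of the dilated polygon is 48 − 16/2 + 1 = 41.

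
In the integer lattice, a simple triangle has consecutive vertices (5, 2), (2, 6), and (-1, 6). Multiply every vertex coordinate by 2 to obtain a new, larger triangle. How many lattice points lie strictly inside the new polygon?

19

The shoelace formula gives twice the area as |(5·6 − 2·2) + (2·6 − (-1)·6) + ((-1)·2 − 5·6)| = 12, so the area is 6.
The number of boundary lattice points is Σ gcd(|Δx|,|Δy|) = gcd(3,4) + gcd(3,0) + gcd(6,4) = 1+3+2 = 6.
Scaling by 2 multiplies the area by 2² = 4 (so the new area is 24) and multiplies the boundary lattice-point count by 2, giving 12.
By Pick's theorem, the interior count of the dilated polygon is 24 − 12/2 + 1 = 19.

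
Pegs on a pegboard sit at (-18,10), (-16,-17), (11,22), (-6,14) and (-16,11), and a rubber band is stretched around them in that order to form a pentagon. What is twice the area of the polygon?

783

Using the shoelace formula, 2A = |[(-18)·(-17) − (-16)·10] + [(-16)·22 − 11·(-17)] + [11·14 − (-6)·22] + [(-6)·11 − (-16)·14] + [(-16)·10 − (-18)·11]| = 783, so the area is 783/2.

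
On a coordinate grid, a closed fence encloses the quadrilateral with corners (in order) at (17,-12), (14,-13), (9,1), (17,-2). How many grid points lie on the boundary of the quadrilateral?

13

The number of boundary lattice points is Σ gcd(|Δx|,|Δy|) = gcd(3,1) + gcd(5,14) + gcd(8,3) + gcd(0,10) = 1+1+1+10 = 13.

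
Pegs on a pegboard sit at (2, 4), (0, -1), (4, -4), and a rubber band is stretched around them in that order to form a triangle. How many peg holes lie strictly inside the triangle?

The shoelace formula gives twice the area as |[2·(-1) − 0·4] + [0·(-4) − 4·(-1)] + [4·4 − 2·(-4)]| = 26, so the area is 13.
Along each edge there are gcd(|Δx|,|Δy|)+1 lattice points, so counting each shared vertex once the boundary has gcd(2,5) + gcd(4,3) + gcd(2,8) = 1+1+2 = 4.
Pick's theorem gives I = A − B/2 + 1 = 13 − 4/2 + 1 = 12.

12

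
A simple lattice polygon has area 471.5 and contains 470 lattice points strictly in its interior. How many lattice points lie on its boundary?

5

Pick's theorem gives A = I + B/2 − 1, so B = 2(A − I + 1) = 2(471.5 − 470 + 1) = 5.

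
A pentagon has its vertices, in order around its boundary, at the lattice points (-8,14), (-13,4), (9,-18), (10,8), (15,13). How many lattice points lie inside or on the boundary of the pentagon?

480

Using the shoelace formula, 2A = |[(-8)·4 − (-13)·14] + [(-13)·(-18) − 9·4] + [9·8 − 10·(-18)] + [10·13 − 15·8] + [15·14 − (-8)·13]| = 924, so the area is 462.
Along each edge there are gcd(|Δx|,|Δy|)+1 lattice points, so counting each shared vertex once the boundary has gcd(5,10) + gcd(22,22) + gcd(1,26) + gcd(5,5) + gcd(23,1) = 5+22+1+5+1 = 34.
Pick's theorem gives I = A − B/2 + 1 = 462 − 34/2 + 1 = 446, so the closed region contains I + B = 446 + 34 = 480 lattice points.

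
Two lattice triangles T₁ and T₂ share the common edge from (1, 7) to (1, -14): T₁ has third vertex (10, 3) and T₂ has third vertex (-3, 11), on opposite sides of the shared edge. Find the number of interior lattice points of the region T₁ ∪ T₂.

134

The union is the simple quadrilateral with vertices (1, 7), (10, 3), (1, -14), (-3, 11) in order.
Using the shoelace formula, 2A = |(1·3 − 10·7) + (10·(-14) − 1·3) + (1·11 − (-3)·(-14)) + ((-3)·7 − 1·11)| = 273, so the area is 273/2.
Along each edge there are gcd(|Δx|,|Δy|)+1 lattice points, so counting each shared vertex once the boundary has gcd(9,4) + gcd(9,17) + gcd(4,25) + gcd(4,4) = 1+1+1+4 = 7.
By Pick's theorem I = A − B/2 + 1 = 273/2 − 7/2 + 1 = 134.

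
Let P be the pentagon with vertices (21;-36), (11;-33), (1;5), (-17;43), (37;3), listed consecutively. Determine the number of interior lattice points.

1556

The shoelace formula gives twice the area as |[21·(-33) − 11·(-36)] + [11·5 − 1·(-33)] + [1·43 − (-17)·5] + [(-17)·3 − 37·43] + [37·(-36) − 21·3]| = 3118, so the area is 1559.
Summing gcd(|Δx|,|Δy|) over the edges gives the boundary count: gcd(10,3) + gcd(10,38) + gcd(18,38) + gcd(54,40) + gcd(16,39) = 1+2+2+2+1 = 8.
By Pick's theorem A = I + B/2 − 1, so I = 1559 − 8/2 + 1 = 1556.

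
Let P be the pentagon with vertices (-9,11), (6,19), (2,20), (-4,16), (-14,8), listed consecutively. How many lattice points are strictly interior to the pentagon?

31

By the shoelace formula, twice the signed area is |((-9)·19 − 6·11) + (6·20 − 2·19) + (2·16 − (-4)·20) + ((-4)·8 − (-14)·16) + ((-14)·11 − (-9)·8)| = 67, so the area is 67/2.
The number of boundary lattice points is Σ gcd(|Δx|,|Δy|) = gcd(15,8) + gcd(4,1) + gcd(6,4) + gcd(10,8) + gcd(5,3) = 1+1+2+2+1 = 7.
By Pick's theorem A = I + B/2 − 1, so I = 67/2 − 7/2 + 1 = 31.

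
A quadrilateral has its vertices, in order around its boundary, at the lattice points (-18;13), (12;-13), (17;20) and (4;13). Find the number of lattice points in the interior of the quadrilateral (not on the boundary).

Using the shoelace formula, 2A = |[(-18)·(-13) − 12·13] + [12·20 − 17·(-13)] + [17·13 − 4·20] + [4·13 − (-18)·13]| = 966, so the area is 483.
Summing gcd(|Δx|,|Δy|) over the edges gives the boundary count: gcd(30,26) + gcd(5,33) + gcd(13,7) + gcd(22,0) = 2+1+1+22 = 26.
By Pick's theorem A = I + B/2 − 1, so I = 483 − 26/2 + 1 = 471.

471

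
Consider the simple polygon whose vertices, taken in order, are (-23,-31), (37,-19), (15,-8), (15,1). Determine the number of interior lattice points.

617

By the shoelace formula, twice the signed area is |[(-23)·(-19) − 37·(-31)] + [37·(-8) − 15·(-19)] + [15·1 − 15·(-8)] + [15·(-31) − (-23)·1]| = 1266, so the area is 633.
Summing gcd(|Δx|,|Δy|) over the edges gives the boundary count: gcd(60,12) + gcd(22,11) + gcd(0,9) + gcd(38,32) = 12+11+9+2 = 34.
Pick's theorem gives I = A − B/2 + 1 = 633 − 34/2 + 1 = 617.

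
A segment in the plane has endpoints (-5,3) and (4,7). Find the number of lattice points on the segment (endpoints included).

The number of lattice points on a segment between lattice points is gcd(|Δx|,|Δy|) + 1 = gcd(9,4) + 1 = 1 + 1 = 2.

2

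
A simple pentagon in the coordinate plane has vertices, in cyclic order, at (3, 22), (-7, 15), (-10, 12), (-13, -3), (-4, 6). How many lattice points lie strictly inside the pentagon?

By the shoelace formula, twice the signed area is |(3·15 − (-7)·22) + ((-7)·12 − (-10)·15) + ((-10)·(-3) − (-13)·12) + ((-13)·6 − (-4)·(-3)) + ((-4)·22 − 3·6)| = 255, so the area is 127.5.
Along each edge there are gcd(|Δx|,|Δy|)+1 lattice points, so counting each shared vertex once the boundary has gcd(10,7) + gcd(3,3) + gcd(3,15) + gcd(9,9) + gcd(7,16) = 1+3+3+9+1 = 17.
Pick's theorem gives I = A − B/2 + 1 = 127.5 − 17/2 + 1 = 120.

120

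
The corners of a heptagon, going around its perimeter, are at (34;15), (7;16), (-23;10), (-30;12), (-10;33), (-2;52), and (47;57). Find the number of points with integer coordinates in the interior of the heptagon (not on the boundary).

2102

Using the shoelace formula, 2A = |[34·16 − 7·15] + [7·10 − (-23)·16] + [(-23)·12 − (-30)·10] + [(-30)·33 − (-10)·12] + [(-10)·52 − (-2)·33] + [(-2)·57 − 47·52] + [47·15 − 34·57]| = 4214, so the area is 2107.
Summing gcd(|Δx|,|Δy|) over the edges gives the boundary count: gcd(27,1) + gcd(30,6) + gcd(7,2) + gcd(20,21) + gcd(8,19) + gcd(49,5) + gcd(13,42) = 1+6+1+1+1+1+1 = 12.
By Pick's theorem A = I + B/2 − 1, so I = 2107 − 12/2 + 1 = 2102.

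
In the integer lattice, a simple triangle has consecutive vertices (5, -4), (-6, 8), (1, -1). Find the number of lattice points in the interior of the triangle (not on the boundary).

Using the shoelace formula, 2A = |(5·8 − (-6)·(-4)) + ((-6)·(-1) − 1·8) + (1·(-4) − 5·(-1))| = 15, so the area is 7.5.
Along each edge there are gcd(|Δx|,|Δy|)+1 lattice points, so counting each shared vertex once the boundary has gcd(11,12) + gcd(7,9) + gcd(4,3) = 1+1+1 = 3.
Pick's theorem gives I = A − B/2 + 1 = 7.5 − 3/2 + 1 = 7.

7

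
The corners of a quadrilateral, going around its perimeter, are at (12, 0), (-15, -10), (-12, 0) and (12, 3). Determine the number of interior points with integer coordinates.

Using the shoelace formula, 2A = |(12·(-10) − (-15)·0) + ((-15)·0 − (-12)·(-10)) + ((-12)·3 − 12·0) + (12·0 − 12·3)| = 312, so the area is 156.
Summing gcd(|Δx|,|Δy|) over the edges gives the boundary count: gcd(27,10) + gcd(3,10) + gcd(24,3) + gcd(0,3) = 1+1+3+3 = 8.
By Pick's theorem A = I + B/2 − 1, so I = 156 − 8/2 + 1 = 153.

153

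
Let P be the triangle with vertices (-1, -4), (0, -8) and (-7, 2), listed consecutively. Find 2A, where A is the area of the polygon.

18

The shoelace formula gives twice the area as |[(-1)·(-8) − 0·(-4)] + [0·2 − (-7)·(-8)] + [(-7)·(-4) − (-1)·2]| = 18, so the area is 9.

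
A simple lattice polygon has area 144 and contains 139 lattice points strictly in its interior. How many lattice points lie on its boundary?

Pick's theorem gives A = I + B/2 − 1, so B = 2(A − I + 1) = 2(144 − 139 + 1) = 12.

12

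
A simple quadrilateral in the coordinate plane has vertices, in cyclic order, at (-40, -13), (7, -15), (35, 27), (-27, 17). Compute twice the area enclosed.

3760

Using the shoelace formula, 2A = |((-40)·(-15) − 7·(-13)) + (7·27 − 35·(-15)) + (35·17 − (-27)·27) + ((-27)·(-13) − (-40)·17)| = 3760, so the area is 1880.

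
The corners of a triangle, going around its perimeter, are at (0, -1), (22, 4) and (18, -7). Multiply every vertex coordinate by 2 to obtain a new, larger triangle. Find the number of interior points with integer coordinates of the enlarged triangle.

Using the shoelace formula, 2A = |(0·4 − 22·(-1)) + (22·(-7) − 18·4) + (18·(-1) − 0·(-7))| = 222, so the area is 111.
Summing gcd(|Δx|,|Δy|) over the edges gives the boundary count: gcd(22,5) + gcd(4,11) + gcd(18,6) = 1+1+6 = 8.
Scaling by 2 multiplies the area by 2² = 4 (so the new area is 444) and multiplies the boundary lattice-point count by 2, giving 16.
By Pick's theorem, the interior count of the dilated polygon is 444 − 16/2 + 1 = 437.

437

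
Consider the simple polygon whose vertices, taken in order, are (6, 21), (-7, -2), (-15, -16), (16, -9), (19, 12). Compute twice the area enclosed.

1298

By the shoelace formula, twice the signed area is |(6·(-2) − (-7)·21) + ((-7)·(-16) − (-15)·(-2)) + ((-15)·(-9) − 16·(-16)) + (16·12 − 19·(-9)) + (19·21 − 6·12)| = 1298, so the area is 649.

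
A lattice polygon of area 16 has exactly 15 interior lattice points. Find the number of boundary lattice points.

Pick's theorem gives A = I + B/2 − 1, so B = 2(A − I + 1) = 2(16 − 15 + 1) = 4.

4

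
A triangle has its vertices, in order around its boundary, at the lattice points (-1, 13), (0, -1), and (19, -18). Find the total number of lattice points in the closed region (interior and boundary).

127

Using the shoelace formula, 2A = |((-1)·(-1) − 0·13) + (0·(-18) − 19·(-1)) + (19·13 − (-1)·(-18))| = 249, so the area is 249/2.
Summing gcd(|Δx|,|Δy|) over the edges gives the boundary count: gcd(1,14) + gcd(19,17) + gcd(20,31) = 1+1+1 = 3.
Pick's theorem gives I = A − B/2 + 1 = 249/2 − 3/2 + 1 = 124, so the closed region contains I + B = 124 + 3 = 127 lattice points.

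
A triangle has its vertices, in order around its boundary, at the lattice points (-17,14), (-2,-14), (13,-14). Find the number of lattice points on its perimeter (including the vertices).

The number of boundary lattice points is Σ gcd(|Δx|,|Δy|) = gcd(15,28) + gcd(15,0) + gcd(30,28) = 1+15+2 = 18.

18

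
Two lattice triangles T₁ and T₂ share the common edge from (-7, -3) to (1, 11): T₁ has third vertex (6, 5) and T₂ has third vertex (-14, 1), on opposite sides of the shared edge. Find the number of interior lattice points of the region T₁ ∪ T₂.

The union is the simple quadrilateral with vertices (-7, -3), (6, 5), (1, 11), (-14, 1) in order.
By the shoelace formula, twice the signed area is |((-7)·5 − 6·(-3)) + (6·11 − 1·5) + (1·1 − (-14)·11) + ((-14)·(-3) − (-7)·1)| = 248, so the area is 124.
Summing gcd(|Δx|,|Δy|) over the edges gives the boundary count: gcd(13,8) + gcd(5,6) + gcd(15,10) + gcd(7,4) = 1+1+5+1 = 8.
By Pick's theorem I = A − B/2 + 1 = 124 − 8/2 + 1 = 121.

121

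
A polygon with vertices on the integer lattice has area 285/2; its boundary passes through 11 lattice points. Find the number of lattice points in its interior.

From Pick's theorem, I = A − B/2 + 1 = 285/2 − 11/2 + 1 = 138.

138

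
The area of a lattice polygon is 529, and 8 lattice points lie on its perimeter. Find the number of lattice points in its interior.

526

From Pick's theorem, I = A − B/2 + 1 = 529 − 8/2 + 1 = 526.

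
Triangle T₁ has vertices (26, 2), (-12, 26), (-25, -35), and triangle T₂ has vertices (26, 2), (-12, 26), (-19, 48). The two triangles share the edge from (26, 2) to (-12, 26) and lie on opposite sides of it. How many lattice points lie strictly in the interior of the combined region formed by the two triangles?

1648

The union is the simple quadrilateral with vertices (26, 2), (-25, -35), (-12, 26), (-19, 48) in order.
By the shoelace formula, twice the signed area is |[26·(-35) − (-25)·2] + [(-25)·26 − (-12)·(-35)] + [(-12)·48 − (-19)·26] + [(-19)·2 − 26·48]| = 3298, so the area is 1649.
The number of boundary lattice points is Σ gcd(|Δx|,|Δy|) = gcd(51,37) + gcd(13,61) + gcd(7,22) + gcd(45,46) = 1+1+1+1 = 4.
By Pick's theorem I = A − B/2 + 1 = 1649 − 4/2 + 1 = 1648.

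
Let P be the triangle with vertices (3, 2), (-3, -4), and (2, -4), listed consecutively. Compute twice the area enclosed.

The shoelace formula gives twice the area as |(3·(-4) − (-3)·2) + ((-3)·(-4) − 2·(-4)) + (2·2 − 3·(-4))| = 30, so the area is 15.

30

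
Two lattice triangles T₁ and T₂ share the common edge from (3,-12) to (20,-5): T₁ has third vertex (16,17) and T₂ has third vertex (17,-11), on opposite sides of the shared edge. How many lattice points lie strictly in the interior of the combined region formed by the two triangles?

The union is the simple quadrilateral with vertices (3,-12), (16,17), (20,-5), (17,-11) in order.
Using the shoelace formula, 2A = |(3·17 − 16·(-12)) + (16·(-5) − 20·17) + (20·(-11) − 17·(-5)) + (17·(-12) − 3·(-11))| = 483, so the area is 483/2.
Summing gcd(|Δx|,|Δy|) over the edges gives the boundary count: gcd(13,29) + gcd(4,22) + gcd(3,6) + gcd(14,1) = 1+2+3+1 = 7.
By Pick's theorem I = A − B/2 + 1 = 483/2 − 7/2 + 1 = 239.

239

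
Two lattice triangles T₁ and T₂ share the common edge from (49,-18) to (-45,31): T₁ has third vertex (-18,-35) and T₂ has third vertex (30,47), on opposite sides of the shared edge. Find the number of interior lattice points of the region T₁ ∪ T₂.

The union is the simple quadrilateral with vertices (49,-18), (-18,-35), (-45,31), (30,47) in order.
By the shoelace formula, twice the signed area is |[49·(-35) − (-18)·(-18)] + [(-18)·31 − (-45)·(-35)] + [(-45)·47 − 30·31] + [30·(-18) − 49·47]| = 10060, so the area is 5030.
Summing gcd(|Δx|,|Δy|) over the edges gives the boundary count: gcd(67,17) + gcd(27,66) + gcd(75,16) + gcd(19,65) = 1+3+1+1 = 6.
By Pick's theorem I = A − B/2 + 1 = 5030 − 6/2 + 1 = 5028.

5028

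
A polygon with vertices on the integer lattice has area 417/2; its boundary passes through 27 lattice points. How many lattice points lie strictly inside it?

Pick's theorem A = I + B/2 − 1 rearranges to I = A − B/2 + 1 = 417/2 − 27/2 + 1 = 196.

196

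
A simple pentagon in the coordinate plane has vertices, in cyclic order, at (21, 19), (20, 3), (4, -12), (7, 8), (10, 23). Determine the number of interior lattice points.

330

By the shoelace formula, twice the signed area is |(21·3 − 20·19) + (20·(-12) − 4·3) + (4·8 − 7·(-12)) + (7·23 − 10·8) + (10·19 − 21·23)| = 665, so the area is 332.5.
Along each edge there are gcd(|Δx|,|Δy|)+1 lattice points, so counting each shared vertex once the boundary has gcd(1,16) + gcd(16,15) + gcd(3,20) + gcd(3,15) + gcd(11,4) = 1+1+1+3+1 = 7.
Pick's theorem gives I = A − B/2 + 1 = 332.5 − 7/2 + 1 = 330.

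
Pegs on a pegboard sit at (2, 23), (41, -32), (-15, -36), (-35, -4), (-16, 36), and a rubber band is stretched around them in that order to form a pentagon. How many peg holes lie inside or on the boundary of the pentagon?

By the shoelace formula, twice the signed area is |[2·(-32) − 41·23] + [41·(-36) − (-15)·(-32)] + [(-15)·(-4) − (-35)·(-36)] + [(-35)·36 − (-16)·(-4)] + [(-16)·23 − 2·36]| = 5927, so the area is 2963.5.
Summing gcd(|Δx|,|Δy|) over the edges gives the boundary count: gcd(39,55) + gcd(56,4) + gcd(20,32) + gcd(19,40) + gcd(18,13) = 1+4+4+1+1 = 11.
Pick's theorem gives I = A − B/2 + 1 = 2963.5 − 11/2 + 1 = 2959, so the closed region contains I + B = 2959 + 11 = 2970 lattice points.

2970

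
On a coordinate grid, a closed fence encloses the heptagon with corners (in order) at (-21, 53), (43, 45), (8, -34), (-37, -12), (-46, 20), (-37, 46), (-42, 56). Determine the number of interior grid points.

5120

The shoelace formula gives twice the area as |[(-21)·45 − 43·53] + [43·(-34) − 8·45] + [8·(-12) − (-37)·(-34)] + [(-37)·20 − (-46)·(-12)] + [(-46)·46 − (-37)·20] + [(-37)·56 − (-42)·46] + [(-42)·53 − (-21)·56]| = 10258, so the area is 5129.
Along each edge there are gcd(|Δx|,|Δy|)+1 lattice points, so counting each shared vertex once the boundary has gcd(64,8) + gcd(35,79) + gcd(45,22) + gcd(9,32) + gcd(9,26) + gcd(5,10) + gcd(21,3) = 8+1+1+1+1+5+3 = 20.
By Pick's theorem A = I + B/2 − 1, so I = 5129 − 20/2 + 1 = 5120.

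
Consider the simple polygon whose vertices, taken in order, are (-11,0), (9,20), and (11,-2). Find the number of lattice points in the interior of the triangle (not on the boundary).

229

Using the shoelace formula, 2A = |[(-11)·20 − 9·0] + [9·(-2) − 11·20] + [11·0 − (-11)·(-2)]| = 480, so the area is 240.
Along each edge there are gcd(|Δx|,|Δy|)+1 lattice points, so counting each shared vertex once the boundary has gcd(20,20) + gcd(2,22) + gcd(22,2) = 20+2+2 = 24.
By Pick's theorem A = I + B/2 − 1, so I = 240 − 24/2 + 1 = 229.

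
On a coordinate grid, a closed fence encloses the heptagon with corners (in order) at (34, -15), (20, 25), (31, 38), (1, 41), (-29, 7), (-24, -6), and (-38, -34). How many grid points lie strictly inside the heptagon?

By the shoelace formula, twice the signed area is |[34·25 − 20·(-15)] + [20·38 − 31·25] + [31·41 − 1·38] + [1·7 − (-29)·41] + [(-29)·(-6) − (-24)·7] + [(-24)·(-34) − (-38)·(-6)] + [(-38)·(-15) − 34·(-34)]| = 6220, so the area is 3110.
The number of boundary lattice points is Σ gcd(|Δx|,|Δy|) = gcd(14,40) + gcd(11,13) + gcd(30,3) + gcd(30,34) + gcd(5,13) + gcd(14,28) + gcd(72,19) = 2+1+3+2+1+14+1 = 24.
By Pick's theorem A = I + B/2 − 1, so I = 3110 − 24/2 + 1 = 3099.

3099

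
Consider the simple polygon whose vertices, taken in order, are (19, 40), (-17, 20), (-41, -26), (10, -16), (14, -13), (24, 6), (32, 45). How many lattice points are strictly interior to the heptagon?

Using the shoelace formula, 2A = |[19·20 − (-17)·40] + [(-17)·(-26) − (-41)·20] + [(-41)·(-16) − 10·(-26)] + [10·(-13) − 14·(-16)] + [14·6 − 24·(-13)] + [24·45 − 32·6] + [32·40 − 19·45]| = 5041, so the area is 2520.5.
Summing gcd(|Δx|,|Δy|) over the edges gives the boundary count: gcd(36,20) + gcd(24,46) + gcd(51,10) + gcd(4,3) + gcd(10,19) + gcd(8,39) + gcd(13,5) = 4+2+1+1+1+1+1 = 11.
Pick's theorem gives I = A − B/2 + 1 = 2520.5 − 11/2 + 1 = 2516.

2516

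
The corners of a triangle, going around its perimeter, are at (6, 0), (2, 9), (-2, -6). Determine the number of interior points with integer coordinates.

47

The shoelace formula gives twice the area as |(6·9 − 2·0) + (2·(-6) − (-2)·9) + ((-2)·0 − 6·(-6))| = 96, so the area is 48.
Along each edge there are gcd(|Δx|,|Δy|)+1 lattice points, so counting each shared vertex once the boundary has gcd(4,9) + gcd(4,15) + gcd(8,6) = 1+1+2 = 4.
By Pick's theorem A = I + B/2 − 1, so I = 48 − 4/2 + 1 = 47.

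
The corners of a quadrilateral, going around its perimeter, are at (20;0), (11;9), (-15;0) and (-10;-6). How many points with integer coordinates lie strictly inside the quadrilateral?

Using the shoelace formula, 2A = |[20·9 − 11·0] + [11·0 − (-15)·9] + [(-15)·(-6) − (-10)·0] + [(-10)·0 − 20·(-6)]| = 525, so the area is 525/2.
Along each edge there are gcd(|Δx|,|Δy|)+1 lattice points, so counting each shared vertex once the boundary has gcd(9,9) + gcd(26,9) + gcd(5,6) + gcd(30,6) = 9+1+1+6 = 17.
Pick's theorem gives I = A − B/2 + 1 = 525/2 − 17/2 + 1 = 255.

255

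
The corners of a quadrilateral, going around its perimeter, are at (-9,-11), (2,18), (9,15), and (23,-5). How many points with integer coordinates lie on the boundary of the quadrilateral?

The number of boundary lattice points is Σ gcd(|Δx|,|Δy|) = gcd(11,29) + gcd(7,3) + gcd(14,20) + gcd(32,6) = 1+1+2+2 = 6.

6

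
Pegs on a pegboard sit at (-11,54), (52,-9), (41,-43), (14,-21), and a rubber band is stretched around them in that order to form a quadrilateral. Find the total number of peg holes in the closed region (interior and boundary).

2201

Using the shoelace formula, 2A = |((-11)·(-9) − 52·54) + (52·(-43) − 41·(-9)) + (41·(-21) − 14·(-43)) + (14·54 − (-11)·(-21))| = 4310, so the area is 2155.
Summing gcd(|Δx|,|Δy|) over the edges gives the boundary count: gcd(63,63) + gcd(11,34) + gcd(27,22) + gcd(25,75) = 63+1+1+25 = 90.
Pick's theorem gives I = A − B/2 + 1 = 2155 − 90/2 + 1 = 2111, so the closed region contains I + B = 2111 + 90 = 2201 lattice points.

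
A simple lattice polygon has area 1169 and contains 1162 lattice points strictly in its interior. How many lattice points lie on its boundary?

16

Pick's theorem gives A = I + B/2 − 1, so B = 2(A − I + 1) = 2(1169 − 1162 + 1) = 16.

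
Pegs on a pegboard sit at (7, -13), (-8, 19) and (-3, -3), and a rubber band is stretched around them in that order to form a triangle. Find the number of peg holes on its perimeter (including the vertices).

Summing gcd(|Δx|,|Δy|) over the edges gives the boundary count: gcd(15,32) + gcd(5,22) + gcd(10,10) = 1+1+10 = 12.

12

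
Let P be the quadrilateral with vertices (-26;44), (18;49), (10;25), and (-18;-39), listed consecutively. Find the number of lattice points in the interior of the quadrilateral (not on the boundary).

Using the shoelace formula, 2A = |[(-26)·49 − 18·44] + [18·25 − 10·49] + [10·(-39) − (-18)·25] + [(-18)·44 − (-26)·(-39)]| = 3852, so the area is 1926.
The number of boundary lattice points is Σ gcd(|Δx|,|Δy|) = gcd(44,5) + gcd(8,24) + gcd(28,64) + gcd(8,83) = 1+8+4+1 = 14.
By Pick's theorem A = I + B/2 − 1, so I = 1926 − 14/2 + 1 = 1920.

1920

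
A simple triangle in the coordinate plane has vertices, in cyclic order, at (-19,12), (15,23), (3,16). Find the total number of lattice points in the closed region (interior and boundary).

56

The shoelace formula gives twice the area as |((-19)·23 − 15·12) + (15·16 − 3·23) + (3·12 − (-19)·16)| = 106, so the area is 53.
Along each edge there are gcd(|Δx|,|Δy|)+1 lattice points, so counting each shared vertex once the boundary has gcd(34,11) + gcd(12,7) + gcd(22,4) = 1+1+2 = 4.
Pick's theorem gives I = A − B/2 + 1 = 53 − 4/2 + 1 = 52, so the closed region contains I + B = 52 + 4 = 56 lattice points.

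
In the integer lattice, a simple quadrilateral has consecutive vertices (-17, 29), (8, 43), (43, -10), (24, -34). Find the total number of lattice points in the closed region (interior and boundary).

2001

The shoelace formula gives twice the area as |((-17)·43 − 8·29) + (8·(-10) − 43·43) + (43·(-34) − 24·(-10)) + (24·29 − (-17)·(-34))| = 3996, so the area is 1998.
Summing gcd(|Δx|,|Δy|) over the edges gives the boundary count: gcd(25,14) + gcd(35,53) + gcd(19,24) + gcd(41,63) = 1+1+1+1 = 4.
Pick's theorem gives I = A − B/2 + 1 = 1998 − 4/2 + 1 = 1997, so the closed region contains I + B = 1997 + 4 = 2001 lattice points.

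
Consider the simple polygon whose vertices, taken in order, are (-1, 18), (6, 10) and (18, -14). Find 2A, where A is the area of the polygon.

By the shoelace formula, twice the signed area is |((-1)·10 − 6·18) + (6·(-14) − 18·10) + (18·18 − (-1)·(-14))| = 72, so the area is 36.

72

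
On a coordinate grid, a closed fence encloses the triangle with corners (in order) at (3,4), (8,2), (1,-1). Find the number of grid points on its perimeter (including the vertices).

Summing gcd(|Δx|,|Δy|) over the edges gives the boundary count: gcd(5,2) + gcd(7,3) + gcd(2,5) = 1+1+1 = 3.

3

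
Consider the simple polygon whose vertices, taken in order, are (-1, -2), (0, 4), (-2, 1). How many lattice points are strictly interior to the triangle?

4

The shoelace formula gives twice the area as |[(-1)·4 − 0·(-2)] + [0·1 − (-2)·4] + [(-2)·(-2) − (-1)·1]| = 9, so the area is 4.5.
Along each edge there are gcd(|Δx|,|Δy|)+1 lattice points, so counting each shared vertex once the boundary has gcd(1,6) + gcd(2,3) + gcd(1,3) = 1+1+1 = 3.
Pick's theorem gives I = A − B/2 + 1 = 4.5 − 3/2 + 1 = 4.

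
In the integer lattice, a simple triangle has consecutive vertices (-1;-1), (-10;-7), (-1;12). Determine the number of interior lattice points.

Using the shoelace formula, 2A = |[(-1)·(-7) − (-10)·(-1)] + [(-10)·12 − (-1)·(-7)] + [(-1)·(-1) − (-1)·12]| = 117, so the area is 117/2.
Along each edge there are gcd(|Δx|,|Δy|)+1 lattice points, so counting each shared vertex once the boundary has gcd(9,6) + gcd(9,19) + gcd(0,13) = 3+1+13 = 17.
Pick's theorem gives I = A − B/2 + 1 = 117/2 − 17/2 + 1 = 51.

51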